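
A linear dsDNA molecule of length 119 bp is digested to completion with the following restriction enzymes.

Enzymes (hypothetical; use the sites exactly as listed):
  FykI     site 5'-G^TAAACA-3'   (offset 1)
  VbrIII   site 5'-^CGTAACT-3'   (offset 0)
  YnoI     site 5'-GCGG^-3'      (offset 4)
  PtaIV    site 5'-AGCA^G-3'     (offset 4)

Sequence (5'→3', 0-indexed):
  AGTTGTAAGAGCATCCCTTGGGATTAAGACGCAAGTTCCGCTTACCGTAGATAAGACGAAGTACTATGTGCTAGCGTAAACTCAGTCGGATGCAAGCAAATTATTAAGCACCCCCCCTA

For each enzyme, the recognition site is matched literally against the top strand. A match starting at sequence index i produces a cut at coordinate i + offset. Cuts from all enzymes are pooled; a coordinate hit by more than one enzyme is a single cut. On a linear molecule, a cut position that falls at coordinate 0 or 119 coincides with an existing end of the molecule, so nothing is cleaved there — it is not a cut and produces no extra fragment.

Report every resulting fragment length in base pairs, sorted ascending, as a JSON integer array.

[119]

Scan for sites:
  FykI (GTAAACA, off=1): no sites
  VbrIII (CGTAACT, off=0): no sites
  YnoI (GCGG, off=4): no sites
  PtaIV (AGCAG, off=4): no sites

All cut coordinates (distinct, sorted): ∅

Fragments:
  no cuts → one linear fragment of 119 bp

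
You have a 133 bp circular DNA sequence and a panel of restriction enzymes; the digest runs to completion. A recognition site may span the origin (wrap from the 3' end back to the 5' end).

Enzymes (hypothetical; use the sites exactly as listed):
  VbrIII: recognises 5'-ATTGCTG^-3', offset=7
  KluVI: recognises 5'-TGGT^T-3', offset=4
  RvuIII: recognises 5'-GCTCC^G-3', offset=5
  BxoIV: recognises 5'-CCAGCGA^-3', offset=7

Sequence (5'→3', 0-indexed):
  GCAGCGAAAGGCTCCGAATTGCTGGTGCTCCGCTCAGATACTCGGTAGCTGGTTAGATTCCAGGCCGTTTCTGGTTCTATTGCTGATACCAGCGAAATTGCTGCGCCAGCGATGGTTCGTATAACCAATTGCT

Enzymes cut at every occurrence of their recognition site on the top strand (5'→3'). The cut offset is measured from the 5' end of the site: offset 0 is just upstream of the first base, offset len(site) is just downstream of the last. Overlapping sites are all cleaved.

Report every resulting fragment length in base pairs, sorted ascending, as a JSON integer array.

Per-enzyme occurrences:
  VbrIII (ATTGCTG, off=7): starts [17, 78, 96, 127] → cuts [1, 24, 85, 103]
  KluVI (TGGTT, off=4): starts [49, 71, 112] → cuts [53, 75, 116]
  RvuIII (GCTCCG, off=5): starts [10, 26] → cuts [15, 31]
  BxoIV (CCAGCGA, off=7): starts [88, 105] → cuts [95, 112]

All cut coordinates (distinct, sorted): [1, 15, 24, 31, 53, 75, 85, 95, 103, 112, 116]

Fragment lengths:
  1→15: 14 bp
  15→24: 9 bp
  24→31: 7 bp
  31→53: 22 bp
  53→75: 22 bp
  75→85: 10 bp
  85→95: 10 bp
  95→103: 8 bp
  103→112: 9 bp
  112→116: 4 bp
  116→1 (wrap): 133-116+1 = 18 bp

[4,7,8,9,9,10,10,14,18,22,22]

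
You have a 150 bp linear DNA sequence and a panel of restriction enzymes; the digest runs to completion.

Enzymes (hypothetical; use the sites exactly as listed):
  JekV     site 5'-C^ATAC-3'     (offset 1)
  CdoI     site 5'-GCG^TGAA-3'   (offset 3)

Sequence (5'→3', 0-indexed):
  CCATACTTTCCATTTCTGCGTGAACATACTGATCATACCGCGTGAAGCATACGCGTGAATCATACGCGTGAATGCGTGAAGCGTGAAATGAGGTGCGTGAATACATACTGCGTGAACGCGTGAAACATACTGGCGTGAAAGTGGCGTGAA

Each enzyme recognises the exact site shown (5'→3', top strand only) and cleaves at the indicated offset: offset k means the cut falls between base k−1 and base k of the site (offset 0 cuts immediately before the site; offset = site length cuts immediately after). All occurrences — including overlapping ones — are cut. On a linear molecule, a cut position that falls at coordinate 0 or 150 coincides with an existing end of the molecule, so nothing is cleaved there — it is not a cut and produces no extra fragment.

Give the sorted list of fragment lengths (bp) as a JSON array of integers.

[2,4,5,6,6,6,7,7,7,7,8,8,8,8,9,9,11,14,18]

Per-enzyme occurrences:
  JekV CATAC/1: at [1, 24, 33, 47, 60, 103, 125] ⇒ [2, 25, 34, 48, 61, 104, 126]
  CdoI GCGTGAA/3: at [17, 39, 52, 65, 73, 80, 94, 109, 117, 132, 143] ⇒ [20, 42, 55, 68, 76, 83, 97, 112, 120, 135, 146]

All cut coordinates (distinct, sorted): [2, 20, 25, 34, 42, 48, 55, 61, 68, 76, 83, 97, 104, 112, 120, 126, 135, 146]

Fragments:
  [0,2): 2 bp
  [2,20): 18 bp
  [20,25): 5 bp
  [25,34): 9 bp
  [34,42): 8 bp
  [42,48): 6 bp
  [48,55): 7 bp
  [55,61): 6 bp
  [61,68): 7 bp
  [68,76): 8 bp
  [76,83): 7 bp
  [83,97): 14 bp
  [97,104): 7 bp
  [104,112): 8 bp
  [112,120): 8 bp
  [120,126): 6 bp
  [126,135): 9 bp
  [135,146): 11 bp
  [146,150): 4 bp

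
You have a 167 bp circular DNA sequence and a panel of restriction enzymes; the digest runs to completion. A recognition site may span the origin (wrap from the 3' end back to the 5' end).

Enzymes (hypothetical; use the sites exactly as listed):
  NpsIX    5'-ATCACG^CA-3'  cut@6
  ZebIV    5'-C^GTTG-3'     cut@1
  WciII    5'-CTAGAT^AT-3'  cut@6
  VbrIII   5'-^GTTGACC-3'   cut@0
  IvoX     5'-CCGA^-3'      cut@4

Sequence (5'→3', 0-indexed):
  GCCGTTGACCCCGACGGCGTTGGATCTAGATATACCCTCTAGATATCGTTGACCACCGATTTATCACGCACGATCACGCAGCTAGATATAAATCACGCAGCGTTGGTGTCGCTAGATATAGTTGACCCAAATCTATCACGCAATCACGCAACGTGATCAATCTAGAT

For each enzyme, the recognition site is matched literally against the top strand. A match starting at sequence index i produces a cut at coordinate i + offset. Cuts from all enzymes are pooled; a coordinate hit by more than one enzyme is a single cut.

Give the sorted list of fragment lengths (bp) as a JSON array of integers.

Per-enzyme occurrences:
  NpsIX (ATCACGCA, off=6): starts [62, 72, 91, 134, 142] → cuts [68, 78, 97, 140, 148]
  ZebIV (CGTTG, off=1): starts [2, 17, 46, 100] → cuts [3, 18, 47, 101]
  WciII (CTAGATAT, off=6): starts [25, 38, 81, 111] → cuts [31, 44, 87, 117]
  VbrIII (GTTGACC, off=0): starts [3, 47, 120] → cuts [3, 47, 120]
  IvoX (CCGA, off=4): starts [10, 55] → cuts [14, 59]

Pooled cuts: [3, 14, 18, 31, 44, 47, 59, 68, 78, 87, 97, 101, 117, 120, 140, 148]

Fragments:
  3→14: 11 bp
  14→18: 4 bp
  18→31: 13 bp
  31→44: 13 bp
  44→47: 3 bp
  47→59: 12 bp
  59→68: 9 bp
  68→78: 10 bp
  78→87: 9 bp
  87→97: 10 bp
  97→101: 4 bp
  101→117: 16 bp
  117→120: 3 bp
  120→140: 20 bp
  140→148: 8 bp
  148→3 (wrap): 167-148+3 = 22 bp

[3,3,4,4,8,9,9,10,10,11,12,13,13,16,20,22]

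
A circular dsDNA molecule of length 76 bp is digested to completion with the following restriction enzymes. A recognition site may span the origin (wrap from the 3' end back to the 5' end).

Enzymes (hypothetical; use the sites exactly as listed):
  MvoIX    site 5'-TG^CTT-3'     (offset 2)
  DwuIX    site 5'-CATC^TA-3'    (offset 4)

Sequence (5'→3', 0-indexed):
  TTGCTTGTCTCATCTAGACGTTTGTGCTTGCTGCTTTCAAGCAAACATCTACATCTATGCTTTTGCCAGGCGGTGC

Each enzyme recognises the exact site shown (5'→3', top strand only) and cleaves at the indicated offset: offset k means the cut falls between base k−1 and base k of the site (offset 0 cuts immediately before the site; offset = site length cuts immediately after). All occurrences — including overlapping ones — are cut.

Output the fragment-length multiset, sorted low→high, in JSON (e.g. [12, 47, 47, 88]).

[4,4,6,7,11,12,16,16]

Scan for sites:
  MvoIX (TGCTT, off=2): starts [1, 24, 31, 57, 73] → cuts [3, 26, 33, 59, 75]
  DwuIX (CATCTA, off=4): starts [10, 45, 51] → cuts [14, 49, 55]

All cut coordinates (distinct, sorted): [3, 14, 26, 33, 49, 55, 59, 75]

Fragment lengths:
  3→14: 11 bp
  14→26: 12 bp
  26→33: 7 bp
  33→49: 16 bp
  49→55: 6 bp
  55→59: 4 bp
  59→75: 16 bp
  75→3 (wrap): 76-75+3 = 4 bp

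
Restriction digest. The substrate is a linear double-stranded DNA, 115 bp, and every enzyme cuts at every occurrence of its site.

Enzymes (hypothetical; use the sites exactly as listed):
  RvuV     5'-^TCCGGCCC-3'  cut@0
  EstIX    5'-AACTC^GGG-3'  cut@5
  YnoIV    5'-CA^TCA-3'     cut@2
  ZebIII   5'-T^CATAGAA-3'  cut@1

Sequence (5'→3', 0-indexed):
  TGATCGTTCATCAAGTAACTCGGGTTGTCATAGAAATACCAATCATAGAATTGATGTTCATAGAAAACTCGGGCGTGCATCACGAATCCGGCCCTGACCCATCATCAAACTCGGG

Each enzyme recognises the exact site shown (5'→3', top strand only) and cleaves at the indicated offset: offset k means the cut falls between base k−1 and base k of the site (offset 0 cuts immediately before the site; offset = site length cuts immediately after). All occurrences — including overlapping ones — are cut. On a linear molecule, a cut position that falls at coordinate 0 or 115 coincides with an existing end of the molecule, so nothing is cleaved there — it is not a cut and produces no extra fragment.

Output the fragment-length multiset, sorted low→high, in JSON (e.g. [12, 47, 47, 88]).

Per-enzyme occurrences:
  RvuV TCCGGCCC/0: at [86] ⇒ [86]
  EstIX AACTCGGG/5: at [16, 65, 107] ⇒ [21, 70, 112]
  YnoIV CATCA/2: at [8, 77, 99, 102] ⇒ [10, 79, 101, 104]
  ZebIII TCATAGAA/1: at [27, 42, 57] ⇒ [28, 43, 58]

All cut coordinates (distinct, sorted): [10, 21, 28, 43, 58, 70, 79, 86, 101, 104, 112]

Fragment lengths:
  [0,10): 10 bp
  [10,21): 11 bp
  [21,28): 7 bp
  [28,43): 15 bp
  [43,58): 15 bp
  [58,70): 12 bp
  [70,79): 9 bp
  [79,86): 7 bp
  [86,101): 15 bp
  [101,104): 3 bp
  [104,112): 8 bp
  [112,115): 3 bp

[3,3,7,7,8,9,10,11,12,15,15,15]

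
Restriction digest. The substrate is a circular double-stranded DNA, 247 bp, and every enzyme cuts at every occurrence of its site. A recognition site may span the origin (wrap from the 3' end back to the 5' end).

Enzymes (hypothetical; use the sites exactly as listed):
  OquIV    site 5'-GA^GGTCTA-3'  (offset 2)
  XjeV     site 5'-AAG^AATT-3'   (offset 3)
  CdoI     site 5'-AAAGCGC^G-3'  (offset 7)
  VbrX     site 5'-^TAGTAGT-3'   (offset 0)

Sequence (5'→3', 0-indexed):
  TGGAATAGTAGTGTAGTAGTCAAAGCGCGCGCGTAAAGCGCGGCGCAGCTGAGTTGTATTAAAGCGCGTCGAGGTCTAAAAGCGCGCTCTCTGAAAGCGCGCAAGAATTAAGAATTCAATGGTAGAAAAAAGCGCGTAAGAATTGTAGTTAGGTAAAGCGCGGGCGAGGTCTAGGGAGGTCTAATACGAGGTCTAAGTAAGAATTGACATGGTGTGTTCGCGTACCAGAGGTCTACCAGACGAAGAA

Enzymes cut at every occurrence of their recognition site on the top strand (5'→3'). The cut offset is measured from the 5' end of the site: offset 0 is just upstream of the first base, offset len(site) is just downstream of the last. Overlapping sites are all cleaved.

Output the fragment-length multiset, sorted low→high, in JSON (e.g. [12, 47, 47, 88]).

[5,5,5,6,7,8,10,12,12,13,13,15,15,21,23,23,26,28]

Site scan:
  OquIV GAGGTCTA/2: at [70, 165, 175, 187, 227] ⇒ [72, 167, 177, 189, 229]
  XjeV AAGAATT/3: at [102, 109, 137, 198] ⇒ [105, 112, 140, 201]
  CdoI AAAGCGCG/7: at [21, 34, 60, 78, 93, 128, 154] ⇒ [28, 41, 67, 85, 100, 135, 161]
  VbrX TAGTAGT/0: at [5, 13] ⇒ [5, 13]

Pooled cuts: [5, 13, 28, 41, 67, 72, 85, 100, 105, 112, 135, 140, 161, 167, 177, 189, 201, 229]

Fragment lengths:
  5→13: 8 bp
  13→28: 15 bp
  28→41: 13 bp
  41→67: 26 bp
  67→72: 5 bp
  72→85: 13 bp
  85→100: 15 bp
  100→105: 5 bp
  105→112: 7 bp
  112→135: 23 bp
  135→140: 5 bp
  140→161: 21 bp
  161→167: 6 bp
  167→177: 10 bp
  177→189: 12 bp
  189→201: 12 bp
  201→229: 28 bp
  229→5 (wrap): 247-229+5 = 23 bp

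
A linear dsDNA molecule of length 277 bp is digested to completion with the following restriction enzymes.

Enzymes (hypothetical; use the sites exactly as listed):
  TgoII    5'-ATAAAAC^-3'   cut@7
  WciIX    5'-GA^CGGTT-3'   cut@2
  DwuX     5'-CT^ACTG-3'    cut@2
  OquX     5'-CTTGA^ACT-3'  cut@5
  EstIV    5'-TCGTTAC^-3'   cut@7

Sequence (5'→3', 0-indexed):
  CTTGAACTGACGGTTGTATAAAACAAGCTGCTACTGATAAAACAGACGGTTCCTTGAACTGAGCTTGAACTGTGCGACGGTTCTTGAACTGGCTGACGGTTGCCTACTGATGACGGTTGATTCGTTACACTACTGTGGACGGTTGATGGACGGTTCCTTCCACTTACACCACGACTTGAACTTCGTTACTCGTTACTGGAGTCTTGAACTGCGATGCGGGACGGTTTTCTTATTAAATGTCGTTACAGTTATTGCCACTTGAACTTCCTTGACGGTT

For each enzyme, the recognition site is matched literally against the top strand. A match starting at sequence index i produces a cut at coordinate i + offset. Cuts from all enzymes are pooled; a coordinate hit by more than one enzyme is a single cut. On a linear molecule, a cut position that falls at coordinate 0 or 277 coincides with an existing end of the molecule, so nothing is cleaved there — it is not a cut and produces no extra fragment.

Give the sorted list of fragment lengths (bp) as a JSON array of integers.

[3,3,5,5,5,7,8,8,8,9,9,9,10,10,10,11,11,11,11,11,14,14,15,16,25,29]

Per-enzyme occurrences:
  TgoII (ATAAAAC, off=7): starts [17, 36] → cuts [24, 43]
  WciIX (GACGGTT, off=2): starts [8, 44, 75, 94, 111, 137, 148, 219, 270] → cuts [10, 46, 77, 96, 113, 139, 150, 221, 272]
  DwuX (CTACTG, off=2): starts [30, 103, 129] → cuts [32, 105, 131]
  OquX (CTTGAACT, off=5): starts [0, 52, 63, 82, 174, 202, 257] → cuts [5, 57, 68, 87, 179, 207, 262]
  EstIV (TCGTTAC, off=7): starts [121, 182, 189, 239] → cuts [128, 189, 196, 246]

All cut coordinates (distinct, sorted): [5, 10, 24, 32, 43, 46, 57, 68, 77, 87, 96, 105, 113, 128, 131, 139, 150, 179, 189, 196, 207, 221, 246, 262, 272]

Fragments:
  [0,5): 5 bp
  [5,10): 5 bp
  [10,24): 14 bp
  [24,32): 8 bp
  [32,43): 11 bp
  [43,46): 3 bp
  [46,57): 11 bp
  [57,68): 11 bp
  [68,77): 9 bp
  [77,87): 10 bp
  [87,96): 9 bp
  [96,105): 9 bp
  [105,113): 8 bp
  [113,128): 15 bp
  [128,131): 3 bp
  [131,139): 8 bp
  [139,150): 11 bp
  [150,179): 29 bp
  [179,189): 10 bp
  [189,196): 7 bp
  [196,207): 11 bp
  [207,221): 14 bp
  [221,246): 25 bp
  [246,262): 16 bp
  [262,272): 10 bp
  [272,277): 5 bp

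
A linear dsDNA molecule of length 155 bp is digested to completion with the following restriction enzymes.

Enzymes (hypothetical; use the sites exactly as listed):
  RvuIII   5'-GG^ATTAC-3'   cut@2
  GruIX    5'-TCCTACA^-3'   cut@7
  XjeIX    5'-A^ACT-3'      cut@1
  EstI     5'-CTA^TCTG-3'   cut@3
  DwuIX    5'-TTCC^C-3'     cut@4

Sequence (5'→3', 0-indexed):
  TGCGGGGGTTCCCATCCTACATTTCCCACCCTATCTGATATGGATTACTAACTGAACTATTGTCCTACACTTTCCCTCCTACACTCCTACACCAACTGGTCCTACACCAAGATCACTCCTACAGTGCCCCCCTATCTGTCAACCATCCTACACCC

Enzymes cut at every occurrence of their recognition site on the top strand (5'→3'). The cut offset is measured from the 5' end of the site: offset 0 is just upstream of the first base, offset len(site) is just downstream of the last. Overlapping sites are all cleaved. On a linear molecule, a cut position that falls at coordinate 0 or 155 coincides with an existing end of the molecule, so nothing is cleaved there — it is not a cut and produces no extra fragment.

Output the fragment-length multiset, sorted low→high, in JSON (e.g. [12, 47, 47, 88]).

[3,3,5,5,6,7,7,8,8,9,10,11,12,12,14,17,18]

Site scan:
  RvuIII (GGATTAC, off=2): starts [41] → cuts [43]
  GruIX (TCCTACA, off=7): starts [14, 62, 76, 84, 99, 116, 145] → cuts [21, 69, 83, 91, 106, 123, 152]
  XjeIX (AACT, off=1): starts [49, 54, 93] → cuts [50, 55, 94]
  EstI (CTATCTG, off=3): starts [30, 131] → cuts [33, 134]
  DwuIX (TTCCC, off=4): starts [8, 22, 71] → cuts [12, 26, 75]

Pooled cuts: [12, 21, 26, 33, 43, 50, 55, 69, 75, 83, 91, 94, 106, 123, 134, 152]

Fragment lengths:
  [0,12): 12 bp
  [12,21): 9 bp
  [21,26): 5 bp
  [26,33): 7 bp
  [33,43): 10 bp
  [43,50): 7 bp
  [50,55): 5 bp
  [55,69): 14 bp
  [69,75): 6 bp
  [75,83): 8 bp
  [83,91): 8 bp
  [91,94): 3 bp
  [94,106): 12 bp
  [106,123): 17 bp
  [123,134): 11 bp
  [134,152): 18 bp
  [152,155): 3 bp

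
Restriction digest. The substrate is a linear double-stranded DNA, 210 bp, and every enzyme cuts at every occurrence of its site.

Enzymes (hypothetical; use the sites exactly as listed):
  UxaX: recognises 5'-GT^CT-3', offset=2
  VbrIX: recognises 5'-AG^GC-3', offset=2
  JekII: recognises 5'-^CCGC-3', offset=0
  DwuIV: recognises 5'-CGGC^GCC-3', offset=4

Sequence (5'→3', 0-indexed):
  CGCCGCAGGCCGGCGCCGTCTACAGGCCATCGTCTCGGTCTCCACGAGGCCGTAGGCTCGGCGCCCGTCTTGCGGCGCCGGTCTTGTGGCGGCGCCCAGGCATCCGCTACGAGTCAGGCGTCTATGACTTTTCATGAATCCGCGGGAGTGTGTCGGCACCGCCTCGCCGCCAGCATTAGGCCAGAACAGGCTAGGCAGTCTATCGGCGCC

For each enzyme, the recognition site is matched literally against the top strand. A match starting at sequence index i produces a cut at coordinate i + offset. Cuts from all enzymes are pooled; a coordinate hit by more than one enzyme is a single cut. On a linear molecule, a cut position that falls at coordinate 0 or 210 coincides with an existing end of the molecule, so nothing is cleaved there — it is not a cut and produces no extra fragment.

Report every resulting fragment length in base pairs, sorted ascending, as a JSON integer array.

Per-enzyme occurrences:
  UxaX GTCT/2: at [17, 31, 37, 66, 80, 119, 197] ⇒ [19, 33, 39, 68, 82, 121, 199]
  VbrIX AGGC/2: at [6, 23, 46, 53, 97, 115, 177, 187, 192] ⇒ [8, 25, 48, 55, 99, 117, 179, 189, 194]
  JekII CCGC/0: at [2, 103, 139, 158, 166] ⇒ [2, 103, 139, 158, 166]
  DwuIV CGGCGCC/4: at [10, 58, 72, 89, 203] ⇒ [14, 62, 76, 93, 207]

All cut coordinates (distinct, sorted): [2, 8, 14, 19, 25, 33, 39, 48, 55, 62, 68, 76, 82, 93, 99, 103, 117, 121, 139, 158, 166, 179, 189, 194, 199, 207]

Fragments:
  [0,2): 2 bp
  [2,8): 6 bp
  [8,14): 6 bp
  [14,19): 5 bp
  [19,25): 6 bp
  [25,33): 8 bp
  [33,39): 6 bp
  [39,48): 9 bp
  [48,55): 7 bp
  [55,62): 7 bp
  [62,68): 6 bp
  [68,76): 8 bp
  [76,82): 6 bp
  [82,93): 11 bp
  [93,99): 6 bp
  [99,103): 4 bp
  [103,117): 14 bp
  [117,121): 4 bp
  [121,139): 18 bp
  [139,158): 19 bp
  [158,166): 8 bp
  [166,179): 13 bp
  [179,189): 10 bp
  [189,194): 5 bp
  [194,199): 5 bp
  [199,207): 8 bp
  [207,210): 3 bp

[2,3,4,4,5,5,5,6,6,6,6,6,6,6,7,7,8,8,8,8,9,10,11,13,14,18,19]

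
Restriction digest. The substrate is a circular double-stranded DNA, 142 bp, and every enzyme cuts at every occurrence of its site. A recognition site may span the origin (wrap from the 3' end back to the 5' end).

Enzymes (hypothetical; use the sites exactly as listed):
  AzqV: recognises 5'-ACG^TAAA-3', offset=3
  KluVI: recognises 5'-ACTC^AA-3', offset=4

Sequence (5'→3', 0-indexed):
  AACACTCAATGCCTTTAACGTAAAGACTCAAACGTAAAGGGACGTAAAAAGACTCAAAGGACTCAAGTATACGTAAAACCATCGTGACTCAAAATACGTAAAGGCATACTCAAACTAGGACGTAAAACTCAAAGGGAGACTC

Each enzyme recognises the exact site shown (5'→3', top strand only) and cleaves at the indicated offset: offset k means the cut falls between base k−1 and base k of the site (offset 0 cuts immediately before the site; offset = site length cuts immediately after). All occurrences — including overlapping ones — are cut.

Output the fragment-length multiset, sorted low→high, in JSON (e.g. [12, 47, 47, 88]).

[5,7,8,8,9,9,9,10,11,11,12,13,13,17]

Per-enzyme occurrences:
  AzqV (ACGTAAA, off=3): starts [17, 31, 41, 70, 95, 119] → cuts [20, 34, 44, 73, 98, 122]
  KluVI (ACTCAA, off=4): starts [3, 25, 51, 60, 86, 107, 126, 138] → cuts [0, 7, 29, 55, 64, 90, 111, 130]

All cut coordinates (distinct, sorted): [0, 7, 20, 29, 34, 44, 55, 64, 73, 90, 98, 111, 122, 130]

Fragments:
  0→7: 7 bp
  7→20: 13 bp
  20→29: 9 bp
  29→34: 5 bp
  34→44: 10 bp
  44→55: 11 bp
  55→64: 9 bp
  64→73: 9 bp
  73→90: 17 bp
  90→98: 8 bp
  98→111: 13 bp
  111→122: 11 bp
  122→130: 8 bp
  130→0 (wrap): 142-130+0 = 12 bp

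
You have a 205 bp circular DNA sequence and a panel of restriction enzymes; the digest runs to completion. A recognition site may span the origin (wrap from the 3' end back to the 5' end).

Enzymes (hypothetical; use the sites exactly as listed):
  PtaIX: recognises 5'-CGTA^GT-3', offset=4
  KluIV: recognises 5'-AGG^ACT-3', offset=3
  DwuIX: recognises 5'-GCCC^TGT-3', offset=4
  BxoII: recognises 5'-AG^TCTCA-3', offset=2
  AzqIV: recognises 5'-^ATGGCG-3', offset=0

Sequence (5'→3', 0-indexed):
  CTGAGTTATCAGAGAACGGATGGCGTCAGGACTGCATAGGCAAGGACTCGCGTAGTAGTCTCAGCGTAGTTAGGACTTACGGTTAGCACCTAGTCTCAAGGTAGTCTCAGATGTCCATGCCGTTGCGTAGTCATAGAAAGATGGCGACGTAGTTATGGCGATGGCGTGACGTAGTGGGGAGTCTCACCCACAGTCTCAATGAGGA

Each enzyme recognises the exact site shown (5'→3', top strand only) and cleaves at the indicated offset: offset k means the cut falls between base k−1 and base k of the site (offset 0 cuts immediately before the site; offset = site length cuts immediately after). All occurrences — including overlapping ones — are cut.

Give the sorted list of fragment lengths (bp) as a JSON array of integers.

[3,4,6,6,8,9,10,11,11,11,11,11,12,13,15,19,20,25]

Scan for sites:
  PtaIX CGTAGT/4: at [50, 64, 125, 147, 169] ⇒ [54, 68, 129, 151, 173]
  KluIV AGGACT/3: at [27, 42, 71, 201] ⇒ [30, 45, 74, 204]
  DwuIX (GCCCTGT, off=4): no sites
  BxoII AGTCTCA/2: at [56, 91, 102, 179, 191] ⇒ [58, 93, 104, 181, 193]
  AzqIV ATGGCG/0: at [19, 140, 154, 160] ⇒ [19, 140, 154, 160]

Pooled cuts: [19, 30, 45, 54, 58, 68, 74, 93, 104, 129, 140, 151, 154, 160, 173, 181, 193, 204]

Fragments:
  19→30: 11 bp
  30→45: 15 bp
  45→54: 9 bp
  54→58: 4 bp
  58→68: 10 bp
  68→74: 6 bp
  74→93: 19 bp
  93→104: 11 bp
  104→129: 25 bp
  129→140: 11 bp
  140→151: 11 bp
  151→154: 3 bp
  154→160: 6 bp
  160→173: 13 bp
  173→181: 8 bp
  181→193: 12 bp
  193→204: 11 bp
  204→19 (wrap): 205-204+19 = 20 bp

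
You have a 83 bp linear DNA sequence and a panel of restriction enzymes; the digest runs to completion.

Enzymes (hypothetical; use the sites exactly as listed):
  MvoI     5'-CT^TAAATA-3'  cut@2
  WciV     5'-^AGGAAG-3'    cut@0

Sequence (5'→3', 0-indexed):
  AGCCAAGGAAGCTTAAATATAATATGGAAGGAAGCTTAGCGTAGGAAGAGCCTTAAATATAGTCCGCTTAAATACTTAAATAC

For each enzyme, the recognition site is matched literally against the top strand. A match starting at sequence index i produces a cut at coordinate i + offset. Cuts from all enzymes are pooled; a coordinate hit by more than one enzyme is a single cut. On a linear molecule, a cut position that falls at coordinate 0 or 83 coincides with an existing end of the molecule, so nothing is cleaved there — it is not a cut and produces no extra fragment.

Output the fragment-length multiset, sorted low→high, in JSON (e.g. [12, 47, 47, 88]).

Scan for sites:
  MvoI CTTAAATA/2: at [11, 51, 66, 74] ⇒ [13, 53, 68, 76]
  WciV AGGAAG/0: at [5, 28, 42] ⇒ [5, 28, 42]

All cut coordinates (distinct, sorted): [5, 13, 28, 42, 53, 68, 76]

Fragments:
  [0,5): 5 bp
  [5,13): 8 bp
  [13,28): 15 bp
  [28,42): 14 bp
  [42,53): 11 bp
  [53,68): 15 bp
  [68,76): 8 bp
  [76,83): 7 bp

[5,7,8,8,11,14,15,15]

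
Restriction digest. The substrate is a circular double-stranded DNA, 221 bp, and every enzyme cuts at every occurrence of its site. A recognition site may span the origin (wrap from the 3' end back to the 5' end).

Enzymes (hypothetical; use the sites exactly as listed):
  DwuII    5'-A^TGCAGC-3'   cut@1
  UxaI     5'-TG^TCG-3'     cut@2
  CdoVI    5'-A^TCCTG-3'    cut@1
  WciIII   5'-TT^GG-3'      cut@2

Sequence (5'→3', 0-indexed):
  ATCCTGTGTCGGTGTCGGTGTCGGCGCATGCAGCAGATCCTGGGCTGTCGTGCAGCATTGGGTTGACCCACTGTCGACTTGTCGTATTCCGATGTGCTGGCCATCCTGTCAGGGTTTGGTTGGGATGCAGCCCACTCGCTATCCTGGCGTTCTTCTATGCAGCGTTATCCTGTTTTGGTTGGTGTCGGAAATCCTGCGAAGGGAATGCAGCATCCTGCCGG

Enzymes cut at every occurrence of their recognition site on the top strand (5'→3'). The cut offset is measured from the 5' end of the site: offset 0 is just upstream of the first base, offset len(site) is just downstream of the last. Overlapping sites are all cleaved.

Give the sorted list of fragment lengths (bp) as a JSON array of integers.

Per-enzyme occurrences:
  DwuII (ATGCAGC, off=1): starts [27, 124, 156, 204] → cuts [28, 125, 157, 205]
  UxaI (TGTCG, off=2): starts [6, 12, 18, 45, 71, 79, 182] → cuts [8, 14, 20, 47, 73, 81, 184]
  CdoVI (ATCCTG, off=1): starts [0, 36, 102, 140, 166, 190, 211] → cuts [1, 37, 103, 141, 167, 191, 212]
  WciIII (TTGG, off=2): starts [57, 115, 119, 174, 178] → cuts [59, 117, 121, 176, 180]

Pooled cuts: [1, 8, 14, 20, 28, 37, 47, 59, 73, 81, 103, 117, 121, 125, 141, 157, 167, 176, 180, 184, 191, 205, 212]

Fragment lengths:
  1→8: 7 bp
  8→14: 6 bp
  14→20: 6 bp
  20→28: 8 bp
  28→37: 9 bp
  37→47: 10 bp
  47→59: 12 bp
  59→73: 14 bp
  73→81: 8 bp
  81→103: 22 bp
  103→117: 14 bp
  117→121: 4 bp
  121→125: 4 bp
  125→141: 16 bp
  141→157: 16 bp
  157→167: 10 bp
  167→176: 9 bp
  176→180: 4 bp
  180→184: 4 bp
  184→191: 7 bp
  191→205: 14 bp
  205→212: 7 bp
  212→1 (wrap): 221-212+1 = 10 bp

[4,4,4,4,6,6,7,7,7,8,8,9,9,10,10,10,12,14,14,14,16,16,22]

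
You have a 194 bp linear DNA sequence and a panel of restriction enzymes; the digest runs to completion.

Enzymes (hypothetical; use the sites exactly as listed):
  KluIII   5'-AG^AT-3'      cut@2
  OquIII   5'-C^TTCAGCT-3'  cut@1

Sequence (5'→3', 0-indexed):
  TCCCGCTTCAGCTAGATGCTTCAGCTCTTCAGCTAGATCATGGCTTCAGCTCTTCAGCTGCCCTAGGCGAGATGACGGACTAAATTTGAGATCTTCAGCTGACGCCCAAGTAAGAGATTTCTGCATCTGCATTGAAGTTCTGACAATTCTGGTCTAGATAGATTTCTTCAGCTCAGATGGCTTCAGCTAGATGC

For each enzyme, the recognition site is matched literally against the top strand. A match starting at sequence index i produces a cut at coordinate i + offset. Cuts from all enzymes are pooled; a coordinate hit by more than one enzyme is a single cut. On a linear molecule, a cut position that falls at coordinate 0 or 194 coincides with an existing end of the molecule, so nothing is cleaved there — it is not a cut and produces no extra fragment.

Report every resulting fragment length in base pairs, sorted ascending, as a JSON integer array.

Scan for sites:
  KluIII AGAT/2: at [13, 34, 69, 88, 114, 155, 159, 174, 188] ⇒ [15, 36, 71, 90, 116, 157, 161, 176, 190]
  OquIII CTTCAGCT/1: at [5, 18, 26, 43, 51, 92, 165, 180] ⇒ [6, 19, 27, 44, 52, 93, 166, 181]

Pooled cuts: [6, 15, 19, 27, 36, 44, 52, 71, 90, 93, 116, 157, 161, 166, 176, 181, 190]

Fragments:
  [0,6): 6 bp
  [6,15): 9 bp
  [15,19): 4 bp
  [19,27): 8 bp
  [27,36): 9 bp
  [36,44): 8 bp
  [44,52): 8 bp
  [52,71): 19 bp
  [71,90): 19 bp
  [90,93): 3 bp
  [93,116): 23 bp
  [116,157): 41 bp
  [157,161): 4 bp
  [161,166): 5 bp
  [166,176): 10 bp
  [176,181): 5 bp
  [181,190): 9 bp
  [190,194): 4 bp

[3,4,4,4,5,5,6,8,8,8,9,9,9,10,19,19,23,41]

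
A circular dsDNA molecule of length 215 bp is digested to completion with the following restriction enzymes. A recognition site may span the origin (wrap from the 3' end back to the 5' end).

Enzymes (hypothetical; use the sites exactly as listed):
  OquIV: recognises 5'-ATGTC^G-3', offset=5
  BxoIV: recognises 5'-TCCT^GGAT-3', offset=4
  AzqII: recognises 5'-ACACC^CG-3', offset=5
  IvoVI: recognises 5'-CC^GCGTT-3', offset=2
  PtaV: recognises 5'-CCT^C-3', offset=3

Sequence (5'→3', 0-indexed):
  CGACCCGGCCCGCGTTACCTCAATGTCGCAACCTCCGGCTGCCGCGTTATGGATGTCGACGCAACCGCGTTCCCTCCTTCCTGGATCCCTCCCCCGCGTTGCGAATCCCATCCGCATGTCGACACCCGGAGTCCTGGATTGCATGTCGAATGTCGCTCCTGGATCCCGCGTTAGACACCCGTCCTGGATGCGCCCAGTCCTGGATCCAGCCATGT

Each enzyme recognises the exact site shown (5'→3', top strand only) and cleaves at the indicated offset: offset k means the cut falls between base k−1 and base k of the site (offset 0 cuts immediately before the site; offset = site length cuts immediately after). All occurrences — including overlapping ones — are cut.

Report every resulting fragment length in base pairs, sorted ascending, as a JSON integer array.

[5,6,6,6,7,7,7,7,7,8,9,9,9,9,9,10,12,12,14,15,16,25]

Per-enzyme occurrences:
  OquIV ATGTCG/5: at [22, 52, 115, 142, 149, 211] ⇒ [1, 27, 57, 120, 147, 154]
  BxoIV TCCTGGAT/4: at [78, 131, 156, 181, 197] ⇒ [82, 135, 160, 185, 201]
  AzqII ACACCCG/5: at [121, 174] ⇒ [126, 179]
  IvoVI CCGCGTT/2: at [9, 41, 64, 93, 165] ⇒ [11, 43, 66, 95, 167]
  PtaV CCTC/3: at [17, 31, 72, 87] ⇒ [20, 34, 75, 90]

Pooled cuts: [1, 11, 20, 27, 34, 43, 57, 66, 75, 82, 90, 95, 120, 126, 135, 147, 154, 160, 167, 179, 185, 201]

Fragment lengths:
  1→11: 10 bp
  11→20: 9 bp
  20→27: 7 bp
  27→34: 7 bp
  34→43: 9 bp
  43→57: 14 bp
  57→66: 9 bp
  66→75: 9 bp
  75→82: 7 bp
  82→90: 8 bp
  90→95: 5 bp
  95→120: 25 bp
  120→126: 6 bp
  126→135: 9 bp
  135→147: 12 bp
  147→154: 7 bp
  154→160: 6 bp
  160→167: 7 bp
  167→179: 12 bp
  179→185: 6 bp
  185→201: 16 bp
  201→1 (wrap): 215-201+1 = 15 bp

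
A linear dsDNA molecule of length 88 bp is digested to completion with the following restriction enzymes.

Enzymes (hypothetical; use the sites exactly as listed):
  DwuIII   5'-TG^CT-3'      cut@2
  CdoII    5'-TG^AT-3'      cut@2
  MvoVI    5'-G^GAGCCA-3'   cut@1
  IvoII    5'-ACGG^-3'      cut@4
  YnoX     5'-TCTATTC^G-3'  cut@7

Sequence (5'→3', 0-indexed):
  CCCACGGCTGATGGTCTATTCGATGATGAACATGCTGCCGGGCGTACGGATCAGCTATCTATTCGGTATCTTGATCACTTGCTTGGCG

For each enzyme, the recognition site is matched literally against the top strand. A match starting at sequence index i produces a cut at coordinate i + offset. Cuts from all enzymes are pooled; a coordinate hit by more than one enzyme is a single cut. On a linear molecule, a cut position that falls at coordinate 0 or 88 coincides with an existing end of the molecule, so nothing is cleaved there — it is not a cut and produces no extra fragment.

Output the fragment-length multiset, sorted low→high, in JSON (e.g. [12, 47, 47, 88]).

[3,4,7,7,8,9,9,11,15,15]

Per-enzyme occurrences:
  DwuIII (TGCT, off=2): starts [32, 79] → cuts [34, 81]
  CdoII (TGAT, off=2): starts [8, 23, 71] → cuts [10, 25, 73]
  MvoVI (GGAGCCA, off=1): no sites
  IvoII (ACGG, off=4): starts [3, 45] → cuts [7, 49]
  YnoX (TCTATTCG, off=7): starts [14, 57] → cuts [21, 64]

Pooled cuts: [7, 10, 21, 25, 34, 49, 64, 73, 81]

Fragments:
  [0,7): 7 bp
  [7,10): 3 bp
  [10,21): 11 bp
  [21,25): 4 bp
  [25,34): 9 bp
  [34,49): 15 bp
  [49,64): 15 bp
  [64,73): 9 bp
  [73,81): 8 bp
  [81,88): 7 bp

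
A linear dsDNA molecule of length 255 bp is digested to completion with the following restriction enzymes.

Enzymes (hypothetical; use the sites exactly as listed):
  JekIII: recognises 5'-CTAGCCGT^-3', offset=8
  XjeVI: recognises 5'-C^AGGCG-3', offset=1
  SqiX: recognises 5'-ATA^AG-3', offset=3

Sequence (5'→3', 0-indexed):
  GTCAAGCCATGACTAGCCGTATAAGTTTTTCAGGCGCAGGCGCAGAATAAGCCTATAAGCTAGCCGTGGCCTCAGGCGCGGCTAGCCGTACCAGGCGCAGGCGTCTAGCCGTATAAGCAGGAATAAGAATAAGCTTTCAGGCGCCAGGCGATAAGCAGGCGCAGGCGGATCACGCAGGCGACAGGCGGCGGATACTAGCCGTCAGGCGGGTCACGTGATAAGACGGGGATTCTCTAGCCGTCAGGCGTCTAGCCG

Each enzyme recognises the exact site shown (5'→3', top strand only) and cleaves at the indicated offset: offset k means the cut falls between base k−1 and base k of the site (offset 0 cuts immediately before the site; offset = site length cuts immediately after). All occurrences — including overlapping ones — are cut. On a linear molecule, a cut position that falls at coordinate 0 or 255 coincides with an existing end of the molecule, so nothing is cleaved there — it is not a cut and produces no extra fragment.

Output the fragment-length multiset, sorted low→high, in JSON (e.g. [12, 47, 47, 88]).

Per-enzyme occurrences:
  JekIII (CTAGCCGT, off=8): starts [12, 59, 81, 104, 194, 233] → cuts [20, 67, 89, 112, 202, 241]
  XjeVI (CAGGCG, off=1): starts [30, 36, 72, 91, 97, 137, 144, 155, 161, 174, 181, 202, 241] → cuts [31, 37, 73, 92, 98, 138, 145, 156, 162, 175, 182, 203, 242]
  SqiX (ATAAG, off=3): starts [20, 46, 54, 112, 122, 128, 150, 217] → cuts [23, 49, 57, 115, 125, 131, 153, 220]

All cut coordinates (distinct, sorted): [20, 23, 31, 37, 49, 57, 67, 73, 89, 92, 98, 112, 115, 125, 131, 138, 145, 153, 156, 162, 175, 182, 202, 203, 220, 241, 242]

Fragments:
  [0,20): 20 bp
  [20,23): 3 bp
  [23,31): 8 bp
  [31,37): 6 bp
  [37,49): 12 bp
  [49,57): 8 bp
  [57,67): 10 bp
  [67,73): 6 bp
  [73,89): 16 bp
  [89,92): 3 bp
  [92,98): 6 bp
  [98,112): 14 bp
  [112,115): 3 bp
  [115,125): 10 bp
  [125,131): 6 bp
  [131,138): 7 bp
  [138,145): 7 bp
  [145,153): 8 bp
  [153,156): 3 bp
  [156,162): 6 bp
  [162,175): 13 bp
  [175,182): 7 bp
  [182,202): 20 bp
  [202,203): 1 bp
  [203,220): 17 bp
  [220,241): 21 bp
  [241,242): 1 bp
  [242,255): 13 bp

[1,1,3,3,3,3,6,6,6,6,6,7,7,7,8,8,8,10,10,12,13,13,14,16,17,20,20,21]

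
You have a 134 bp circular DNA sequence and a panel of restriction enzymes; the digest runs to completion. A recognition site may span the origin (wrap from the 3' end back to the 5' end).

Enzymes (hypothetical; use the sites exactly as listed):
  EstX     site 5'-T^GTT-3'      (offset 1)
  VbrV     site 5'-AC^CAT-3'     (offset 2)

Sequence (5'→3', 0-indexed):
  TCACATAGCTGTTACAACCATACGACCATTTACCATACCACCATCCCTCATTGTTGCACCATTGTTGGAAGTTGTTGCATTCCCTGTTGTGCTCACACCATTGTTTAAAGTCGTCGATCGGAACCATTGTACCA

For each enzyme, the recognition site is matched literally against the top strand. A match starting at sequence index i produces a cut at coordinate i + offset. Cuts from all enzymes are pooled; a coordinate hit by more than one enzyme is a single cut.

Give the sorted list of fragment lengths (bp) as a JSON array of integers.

[4,4,7,7,8,8,8,8,10,11,12,12,13,22]

Scan for sites:
  EstX (TGTT, off=1): starts [9, 51, 62, 72, 84, 101] → cuts [10, 52, 63, 73, 85, 102]
  VbrV (ACCAT, off=2): starts [16, 24, 31, 39, 57, 96, 122, 130] → cuts [18, 26, 33, 41, 59, 98, 124, 132]

All cut coordinates (distinct, sorted): [10, 18, 26, 33, 41, 52, 59, 63, 73, 85, 98, 102, 124, 132]

Fragment lengths:
  10→18: 8 bp
  18→26: 8 bp
  26→33: 7 bp
  33→41: 8 bp
  41→52: 11 bp
  52→59: 7 bp
  59→63: 4 bp
  63→73: 10 bp
  73→85: 12 bp
  85→98: 13 bp
  98→102: 4 bp
  102→124: 22 bp
  124→132: 8 bp
  132→10 (wrap): 134-132+10 = 12 bp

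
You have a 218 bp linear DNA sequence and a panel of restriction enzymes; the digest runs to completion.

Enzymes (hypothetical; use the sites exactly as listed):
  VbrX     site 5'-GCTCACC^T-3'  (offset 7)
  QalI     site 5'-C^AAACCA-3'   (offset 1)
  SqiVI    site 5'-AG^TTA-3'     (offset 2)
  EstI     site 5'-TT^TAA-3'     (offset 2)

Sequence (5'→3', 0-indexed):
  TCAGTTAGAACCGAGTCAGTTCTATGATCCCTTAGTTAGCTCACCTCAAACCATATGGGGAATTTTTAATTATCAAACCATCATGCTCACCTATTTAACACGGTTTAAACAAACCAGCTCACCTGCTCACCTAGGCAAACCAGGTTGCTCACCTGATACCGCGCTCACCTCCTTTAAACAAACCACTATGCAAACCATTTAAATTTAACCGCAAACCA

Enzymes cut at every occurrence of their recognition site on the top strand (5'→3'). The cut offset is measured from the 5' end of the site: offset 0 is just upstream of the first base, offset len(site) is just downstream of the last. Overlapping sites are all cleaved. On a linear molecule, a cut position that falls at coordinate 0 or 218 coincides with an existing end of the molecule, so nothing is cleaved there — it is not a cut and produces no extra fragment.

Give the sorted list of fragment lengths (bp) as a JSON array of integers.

[2,4,4,5,5,5,5,6,6,7,8,8,8,10,10,12,13,16,17,17,19,31]

Per-enzyme occurrences:
  VbrX GCTCACCT/7: at [38, 84, 116, 124, 146, 162] ⇒ [45, 91, 123, 131, 153, 169]
  QalI CAAACCA/1: at [46, 73, 109, 135, 178, 190, 211] ⇒ [47, 74, 110, 136, 179, 191, 212]
  SqiVI AGTTA/2: at [2, 33] ⇒ [4, 35]
  EstI TTTAA/2: at [64, 93, 103, 172, 197, 203] ⇒ [66, 95, 105, 174, 199, 205]

All cut coordinates (distinct, sorted): [4, 35, 45, 47, 66, 74, 91, 95, 105, 110, 123, 131, 136, 153, 169, 174, 179, 191, 199, 205, 212]

Fragment lengths:
  [0,4): 4 bp
  [4,35): 31 bp
  [35,45): 10 bp
  [45,47): 2 bp
  [47,66): 19 bp
  [66,74): 8 bp
  [74,91): 17 bp
  [91,95): 4 bp
  [95,105): 10 bp
  [105,110): 5 bp
  [110,123): 13 bp
  [123,131): 8 bp
  [131,136): 5 bp
  [136,153): 17 bp
  [153,169): 16 bp
  [169,174): 5 bp
  [174,179): 5 bp
  [179,191): 12 bp
  [191,199): 8 bp
  [199,205): 6 bp
  [205,212): 7 bp
  [212,218): 6 bp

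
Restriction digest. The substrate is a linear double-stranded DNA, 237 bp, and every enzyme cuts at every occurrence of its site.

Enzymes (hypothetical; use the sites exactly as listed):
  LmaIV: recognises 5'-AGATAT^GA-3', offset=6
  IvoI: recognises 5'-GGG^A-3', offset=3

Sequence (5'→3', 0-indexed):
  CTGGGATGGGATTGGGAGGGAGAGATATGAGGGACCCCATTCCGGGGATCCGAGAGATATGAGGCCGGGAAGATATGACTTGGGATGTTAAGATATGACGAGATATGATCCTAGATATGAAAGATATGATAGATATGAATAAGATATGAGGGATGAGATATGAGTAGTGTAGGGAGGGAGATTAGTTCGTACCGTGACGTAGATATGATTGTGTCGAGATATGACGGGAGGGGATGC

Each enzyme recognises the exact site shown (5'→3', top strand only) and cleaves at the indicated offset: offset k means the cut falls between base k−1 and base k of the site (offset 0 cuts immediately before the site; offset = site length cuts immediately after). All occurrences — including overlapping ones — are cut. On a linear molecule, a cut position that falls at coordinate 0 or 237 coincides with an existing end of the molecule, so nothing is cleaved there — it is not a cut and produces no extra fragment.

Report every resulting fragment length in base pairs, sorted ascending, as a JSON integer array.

[4,4,4,5,5,5,5,5,6,6,7,8,8,9,9,9,9,10,11,12,12,13,13,14,16,28]

Site scan:
  LmaIV AGATATGA/6: at [22, 54, 70, 90, 100, 112, 121, 130, 141, 155, 200, 216] ⇒ [28, 60, 76, 96, 106, 118, 127, 136, 147, 161, 206, 222]
  IvoI GGGA/3: at [2, 7, 13, 17, 30, 44, 66, 81, 149, 171, 175, 225, 230] ⇒ [5, 10, 16, 20, 33, 47, 69, 84, 152, 174, 178, 228, 233]

All cut coordinates (distinct, sorted): [5, 10, 16, 20, 28, 33, 47, 60, 69, 76, 84, 96, 106, 118, 127, 136, 147, 152, 161, 174, 178, 206, 222, 228, 233]

Fragments:
  [0,5): 5 bp
  [5,10): 5 bp
  [10,16): 6 bp
  [16,20): 4 bp
  [20,28): 8 bp
  [28,33): 5 bp
  [33,47): 14 bp
  [47,60): 13 bp
  [60,69): 9 bp
  [69,76): 7 bp
  [76,84): 8 bp
  [84,96): 12 bp
  [96,106): 10 bp
  [106,118): 12 bp
  [118,127): 9 bp
  [127,136): 9 bp
  [136,147): 11 bp
  [147,152): 5 bp
  [152,161): 9 bp
  [161,174): 13 bp
  [174,178): 4 bp
  [178,206): 28 bp
  [206,222): 16 bp
  [222,228): 6 bp
  [228,233): 5 bp
  [233,237): 4 bp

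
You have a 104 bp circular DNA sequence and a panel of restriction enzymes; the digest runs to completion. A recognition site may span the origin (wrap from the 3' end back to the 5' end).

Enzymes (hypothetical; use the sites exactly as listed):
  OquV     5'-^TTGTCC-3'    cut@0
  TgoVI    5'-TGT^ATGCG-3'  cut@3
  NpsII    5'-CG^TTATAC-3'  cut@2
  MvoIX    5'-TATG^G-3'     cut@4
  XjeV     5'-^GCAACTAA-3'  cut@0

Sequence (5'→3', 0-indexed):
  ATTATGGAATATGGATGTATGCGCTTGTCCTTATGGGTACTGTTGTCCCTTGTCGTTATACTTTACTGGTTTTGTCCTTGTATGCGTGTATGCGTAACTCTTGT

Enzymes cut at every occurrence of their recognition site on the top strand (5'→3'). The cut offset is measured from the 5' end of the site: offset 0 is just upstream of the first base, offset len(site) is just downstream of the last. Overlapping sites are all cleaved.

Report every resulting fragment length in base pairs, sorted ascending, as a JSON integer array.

[5,6,7,7,8,10,11,13,16,21]

Scan for sites:
  OquV (TTGTCC, off=0): starts [24, 42, 71] → cuts [24, 42, 71]
  TgoVI (TGTATGCG, off=3): starts [15, 78, 86] → cuts [18, 81, 89]
  NpsII (CGTTATAC, off=2): starts [53] → cuts [55]
  MvoIX (TATGG, off=4): starts [2, 9, 31] → cuts [6, 13, 35]
  XjeV (GCAACTAA, off=0): no sites

Pooled cuts: [6, 13, 18, 24, 35, 42, 55, 71, 81, 89]

Fragment lengths:
  6→13: 7 bp
  13→18: 5 bp
  18→24: 6 bp
  24→35: 11 bp
  35→42: 7 bp
  42→55: 13 bp
  55→71: 16 bp
  71→81: 10 bp
  81→89: 8 bp
  89→6 (wrap): 104-89+6 = 21 bp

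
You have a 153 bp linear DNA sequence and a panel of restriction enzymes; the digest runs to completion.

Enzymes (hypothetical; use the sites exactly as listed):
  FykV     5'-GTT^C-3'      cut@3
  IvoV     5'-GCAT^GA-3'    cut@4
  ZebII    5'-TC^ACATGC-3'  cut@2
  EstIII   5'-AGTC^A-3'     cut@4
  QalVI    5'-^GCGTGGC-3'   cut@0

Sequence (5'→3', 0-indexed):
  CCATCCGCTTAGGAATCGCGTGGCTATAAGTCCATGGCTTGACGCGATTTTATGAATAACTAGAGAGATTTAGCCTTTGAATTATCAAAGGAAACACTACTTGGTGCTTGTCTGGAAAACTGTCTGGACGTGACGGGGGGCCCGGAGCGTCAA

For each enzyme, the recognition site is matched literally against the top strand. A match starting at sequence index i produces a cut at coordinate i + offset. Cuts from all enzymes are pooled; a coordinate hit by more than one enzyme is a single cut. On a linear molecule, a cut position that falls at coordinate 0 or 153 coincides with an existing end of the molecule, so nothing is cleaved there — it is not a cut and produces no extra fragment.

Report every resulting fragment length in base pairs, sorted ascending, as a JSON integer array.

Scan for sites:
  FykV (GTTC, off=3): no sites
  IvoV (GCATGA, off=4): no sites
  ZebII (TCACATGC, off=2): no sites
  EstIII (AGTCA, off=4): no sites
  QalVI (GCGTGGC, off=0): starts [17] → cuts [17]

All cut coordinates (distinct, sorted): [17]

Fragments:
  [0,17): 17 bp
  [17,153): 136 bp

[17,136]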